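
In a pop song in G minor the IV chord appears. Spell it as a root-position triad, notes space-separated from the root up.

C E G

The root, C, is scale degree 4 — the same note in G minor and G major; only the chord quality changes. Stacking thirds in G major on C gives C–E–G.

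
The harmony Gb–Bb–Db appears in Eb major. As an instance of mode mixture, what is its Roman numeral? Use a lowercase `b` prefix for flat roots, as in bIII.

bIII

In Eb major scale degree 3 is G; Gb is its lowered form, from Eb minor. The diatonic chord on degree 3 would be Gm (iii), but Gb–Bb–Db is the major chord from Eb minor. As a borrowed chord it is labeled bIII.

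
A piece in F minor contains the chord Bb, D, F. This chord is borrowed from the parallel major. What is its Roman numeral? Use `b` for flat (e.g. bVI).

IV

Bb is scale degree 4 in F minor. Diatonically F minor has Bbm (iv) on that degree; Bb–D–F is instead the major chord native to F major, so it takes the label IV.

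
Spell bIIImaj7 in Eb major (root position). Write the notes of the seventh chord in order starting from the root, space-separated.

bIIImaj7 is built on the lowered scale degree 3. In Eb major degree 3 is G; lowered it becomes Gb. Building the major-seventh chord from the parallel minor on Gb: Gb–Bb–Db–F.

Gb Bb Db F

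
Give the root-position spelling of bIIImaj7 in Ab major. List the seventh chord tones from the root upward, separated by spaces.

Cb Eb Gb Bb

The root of bIIImaj7 is the lowered 3rd degree: C becomes Cb. Stacking thirds in Ab minor on Cb gives Cb–Eb–Gb–Bb.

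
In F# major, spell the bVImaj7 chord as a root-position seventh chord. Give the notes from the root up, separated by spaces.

D F# A C#

The root of bVImaj7 is the lowered 6th degree: D# becomes D. In F# minor the chord on D is D–F#–A–C#.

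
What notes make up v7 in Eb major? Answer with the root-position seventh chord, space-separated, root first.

Bb Db F Ab

The root, Bb, is scale degree 5 — the same note in Eb major and Eb minor; only the chord quality changes. In Eb minor the chord on Bb is Bb–Db–F–Ab.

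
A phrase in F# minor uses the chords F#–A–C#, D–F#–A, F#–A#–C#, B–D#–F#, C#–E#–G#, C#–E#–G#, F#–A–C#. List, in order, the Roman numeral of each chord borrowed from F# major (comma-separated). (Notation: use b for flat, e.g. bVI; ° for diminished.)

The diatonic triads in F# minor (with V from harmonic minor) are F#m, G#dim, A, Bm, C#, D, E. F#–A–C# = F#m, D–F#–A = D and C#–E#–G# = C# all belong to that set. F#–A#–C# is not: scale degree 1 in F# minor carries F#m (i). In F# major the chord on that degree is F#, so here it functions as I, borrowed from the parallel major. But B–D#–F# is foreign: the diatonic iv on degree 4 is Bm, whereas B comes from F# major. It is labeled IV.

I, IV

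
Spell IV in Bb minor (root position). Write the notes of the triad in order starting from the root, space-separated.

IV is built on scale degree 4, which is Eb in both Bb minor and its parallel. Building the major chord from the parallel major on Eb: Eb–G–Bb.

Eb G Bb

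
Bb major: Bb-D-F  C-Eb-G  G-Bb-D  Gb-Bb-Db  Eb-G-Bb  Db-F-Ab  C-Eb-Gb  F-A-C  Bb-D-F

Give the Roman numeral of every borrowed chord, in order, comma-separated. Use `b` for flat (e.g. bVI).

Bb major has the diatonic set Bb, Cm, Dm, Eb, F, Gm, Adim. Of the given chords, Bb–D–F = Bb, C–Eb–G = Cm, G–Bb–D = Gm, Eb–G–Bb = Eb and F–A–C = F are diatonic. Gb–Bb–Db doesn't fit — on degree 6 Bb major would have Gm (vi). Gb is the degree-6 chord of Bb minor, so it is the borrowed bVI. Db–F–Ab doesn't fit — on degree 3 Bb major would have Dm (iii). Db is the degree-3 chord of Bb minor, so it is the borrowed bIII. But C–Eb–Gb is foreign: the diatonic ii on degree 2 is Cm, whereas Cdim comes from Bb minor. It is labeled ii°.

bVI, bIII, ii°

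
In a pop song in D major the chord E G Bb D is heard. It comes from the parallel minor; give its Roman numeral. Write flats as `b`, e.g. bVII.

iiø7

E is scale degree 2 in D major. Diatonically D major has Em (ii) on that degree; E–G–Bb–D is instead the half-diminished-seventh chord native to D minor, so it takes the label iiø7.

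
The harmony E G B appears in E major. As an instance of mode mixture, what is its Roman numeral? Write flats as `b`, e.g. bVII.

i

The root E is the diatonic 1st degree of E major; the borrowing shows in the chord quality. The diatonic chord on degree 1 would be E (I), but E–G–B is the minor chord from E minor. As a borrowed chord it is labeled i.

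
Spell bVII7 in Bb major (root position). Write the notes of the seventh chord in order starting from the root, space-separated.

The root of bVII7 is the lowered 7th degree: A becomes Ab. In Bb minor the chord on Ab is Ab–C–Eb–Gb.

Ab C Eb Gb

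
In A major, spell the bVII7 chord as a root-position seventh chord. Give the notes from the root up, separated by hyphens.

G-B-D-F

The root of bVII7 is the lowered 7th degree: G# becomes G. Stacking thirds in A minor on G gives G–B–D–F.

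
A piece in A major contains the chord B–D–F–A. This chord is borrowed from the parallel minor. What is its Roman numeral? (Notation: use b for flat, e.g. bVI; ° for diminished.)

iiø7

The root B is the diatonic 2nd degree of A major; the borrowing shows in the chord quality. Diatonically A major has Bm (ii) on that degree; B–D–F–A is instead the half-diminished-seventh chord native to A minor, so it takes the label iiø7.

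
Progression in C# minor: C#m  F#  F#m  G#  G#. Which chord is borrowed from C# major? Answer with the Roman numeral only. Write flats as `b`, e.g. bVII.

The diatonic triads in C# minor (with V from harmonic minor) are C#m, D#dim, E, F#m, G#, A, B. C#m, F#m and G# all belong to that set. F# (F#–A#–C#) is not: scale degree 4 in C# minor carries F#m (iv). In C# major the chord on that degree is F#, so here it functions as IV, borrowed from the parallel major.

IV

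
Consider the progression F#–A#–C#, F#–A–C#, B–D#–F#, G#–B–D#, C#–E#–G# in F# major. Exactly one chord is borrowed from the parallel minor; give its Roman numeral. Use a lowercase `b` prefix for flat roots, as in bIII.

i

F# major has the diatonic set F#, G#m, A#m, B, C#, D#m, E#dim. F#–A#–C# = F#, B–D#–F# = B, G#–B–D# = G#m and C#–E#–G# = C# all belong to that set. F#–A–C# is not: scale degree 1 in F# major carries F# (I). In F# minor the chord on that degree is F#m, so here it functions as i, borrowed from the parallel minor.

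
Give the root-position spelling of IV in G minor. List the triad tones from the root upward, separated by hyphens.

IV is built on scale degree 4, which is C in both G minor and its parallel. Building the major chord from the parallel major on C: C–E–G.

C-E-G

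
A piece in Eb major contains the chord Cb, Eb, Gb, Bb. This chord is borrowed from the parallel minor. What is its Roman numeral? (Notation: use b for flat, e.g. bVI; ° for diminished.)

bVImaj7

In Eb major scale degree 6 is C; Cb is its lowered form, from Eb minor. Cb–Eb–Gb–Bb is a major-seventh chord — the form found in Eb minor, not the diatonic vi (Cm). Borrowed into Eb major it is written bVImaj7.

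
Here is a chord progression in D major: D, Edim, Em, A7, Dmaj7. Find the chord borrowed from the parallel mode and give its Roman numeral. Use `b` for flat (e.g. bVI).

ii°

The diatonic triads in D major are D, Em, F#m, G, A, Bm, C#dim. Of the given chords, D, Em, A7 and Dmaj7 are diatonic. Edim (E–G–Bb) is not: scale degree 2 in D major carries Em (ii). In D minor the chord on that degree is Edim, so here it functions as ii°, borrowed from the parallel minor.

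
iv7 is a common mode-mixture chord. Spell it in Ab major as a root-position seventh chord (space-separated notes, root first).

Db Fb Ab Cb

The root, Db, is scale degree 4 — the same note in Ab major and Ab minor; only the chord quality changes. Stacking thirds in Ab minor on Db gives Db–Fb–Ab–Cb.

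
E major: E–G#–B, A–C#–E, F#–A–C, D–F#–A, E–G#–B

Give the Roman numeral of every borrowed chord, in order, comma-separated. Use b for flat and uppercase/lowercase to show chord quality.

ii°, bVII

E major has the diatonic set E, F#m, G#m, A, B, C#m, D#dim. E–G#–B = E and A–C#–E = A are both diatonic. F#–A–C is not: scale degree 2 in E major carries F#m (ii). In E minor the chord on that degree is F#dim, so here it functions as ii°, borrowed from the parallel minor. D–F#–A is not: scale degree 7 in E major carries D#dim (vii°). In E minor the chord on that degree is D, so here it functions as bVII, borrowed from the parallel minor.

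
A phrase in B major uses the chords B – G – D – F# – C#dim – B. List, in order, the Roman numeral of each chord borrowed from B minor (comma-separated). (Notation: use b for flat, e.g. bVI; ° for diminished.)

bVI, bIII, ii°

In B major the diatonic chords are B, C#m, D#m, E, F#, G#m, A#dim. B and F# are both diatonic. G (G–B–D) is not: scale degree 6 in B major carries G#m (vi). In B minor the chord on that degree is G, so here it functions as bVI, borrowed from the parallel minor. But D (D–F#–A) is foreign: the diatonic iii on degree 3 is D#m, whereas D comes from B minor. It is labeled bIII. C#dim (C#–E–G) is not: scale degree 2 in B major carries C#m (ii). In B minor the chord on that degree is C#dim, so here it functions as ii°, borrowed from the parallel minor.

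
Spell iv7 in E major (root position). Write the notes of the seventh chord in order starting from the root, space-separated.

A C E G

iv7 is built on scale degree 4, which is A in both E major and its parallel. In E minor the chord on A is A–C–E–G.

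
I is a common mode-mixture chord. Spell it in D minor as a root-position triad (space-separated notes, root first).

The root, D, is scale degree 1 — the same note in D minor and D major; only the chord quality changes. In D major the chord on D is D–F#–A.

D F# A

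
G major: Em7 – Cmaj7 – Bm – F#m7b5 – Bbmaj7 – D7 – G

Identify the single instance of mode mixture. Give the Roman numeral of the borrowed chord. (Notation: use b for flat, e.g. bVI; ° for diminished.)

In G major the diatonic chords are G, Am, Bm, C, D, Em, F#dim. Em7, Cmaj7, Bm, F#m7b5, D7 and G all belong to that set. But Bbmaj7 (Bb–D–F–A) is foreign: the diatonic iii on degree 3 is Bm, whereas Bbmaj7 comes from G minor. It is labeled bIIImaj7.

bIIImaj7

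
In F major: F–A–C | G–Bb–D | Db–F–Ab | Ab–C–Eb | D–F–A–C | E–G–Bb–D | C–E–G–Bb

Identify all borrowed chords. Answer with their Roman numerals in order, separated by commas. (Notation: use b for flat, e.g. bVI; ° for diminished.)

bVI, bIII

The diatonic triads in F major are F, Gm, Am, Bb, C, Dm, Edim. F–A–C = F, G–Bb–D = Gm, D–F–A–C = Dm7, E–G–Bb–D = Em7b5 and C–E–G–Bb = C7 all belong to that set. But Db–F–Ab is foreign: the diatonic vi on degree 6 is Dm, whereas Db comes from F minor. It is labeled bVI. But Ab–C–Eb is foreign: the diatonic iii on degree 3 is Am, whereas Ab comes from F minor. It is labeled bIII.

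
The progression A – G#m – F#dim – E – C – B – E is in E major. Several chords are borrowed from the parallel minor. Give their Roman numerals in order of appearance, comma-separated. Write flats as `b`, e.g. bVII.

ii°, bVI

E major has the diatonic set E, F#m, G#m, A, B, C#m, D#dim. A, G#m, E and B all belong to that set. F#dim (F#–A–C) is not: scale degree 2 in E major carries F#m (ii). In E minor the chord on that degree is F#dim, so here it functions as ii°, borrowed from the parallel minor. C (C–E–G) doesn't fit — on degree 6 E major would have C#m (vi). C is the degree-6 chord of E minor, so it is the borrowed bVI.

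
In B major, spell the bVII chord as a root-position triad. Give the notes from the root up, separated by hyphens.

A-C#-E

bVII is built on the lowered scale degree 7. In B major degree 7 is A#; lowered it becomes A. In B minor the chord on A is A–C#–E.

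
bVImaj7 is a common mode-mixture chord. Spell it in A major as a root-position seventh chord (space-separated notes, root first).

bVImaj7 is built on the lowered scale degree 6. In A major degree 6 is F#; lowered it becomes F. In A minor the chord on F is F–A–C–E.

F A C E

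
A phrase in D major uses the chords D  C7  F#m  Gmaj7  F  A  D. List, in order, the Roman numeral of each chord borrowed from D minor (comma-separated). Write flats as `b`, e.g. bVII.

In D major the diatonic chords are D, Em, F#m, G, A, Bm, C#dim. Of the given chords, D, F#m, Gmaj7 and A are diatonic. But C7 (C–E–G–Bb) is foreign: the diatonic vii° on degree 7 is C#dim, whereas C7 comes from D minor. It is labeled bVII7. F (F–A–C) doesn't fit — on degree 3 D major would have F#m (iii). F is the degree-3 chord of D minor, so it is the borrowed bIII.

bVII7, bIII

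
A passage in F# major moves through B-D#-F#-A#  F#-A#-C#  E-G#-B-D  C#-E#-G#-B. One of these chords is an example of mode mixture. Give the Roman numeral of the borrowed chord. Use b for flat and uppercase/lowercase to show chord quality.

In F# major the diatonic chords are F#, G#m, A#m, B, C#, D#m, E#dim. Of the given chords, B–D#–F#–A# = Bmaj7, F#–A#–C# = F# and C#–E#–G#–B = C#7 are diatonic. E–G#–B–D doesn't fit — on degree 7 F# major would have E#dim (vii°). E7 is the degree-7 chord of F# minor, so it is the borrowed bVII7.

bVII7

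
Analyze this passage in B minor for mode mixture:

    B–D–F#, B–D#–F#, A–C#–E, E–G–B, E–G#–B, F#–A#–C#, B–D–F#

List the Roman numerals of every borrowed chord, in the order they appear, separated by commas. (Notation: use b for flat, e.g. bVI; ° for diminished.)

In B minor (with V from harmonic minor) the diatonic chords are Bm, C#dim, D, Em, F#, G, A. B–D–F# = Bm, A–C#–E = A, E–G–B = Em and F#–A#–C# = F# all belong to that set. But B–D#–F# is foreign: the diatonic i on degree 1 is Bm, whereas B comes from B major. It is labeled I. E–G#–B is not: scale degree 4 in B minor carries Em (iv). In B major the chord on that degree is E, so here it functions as IV, borrowed from the parallel major.

I, IV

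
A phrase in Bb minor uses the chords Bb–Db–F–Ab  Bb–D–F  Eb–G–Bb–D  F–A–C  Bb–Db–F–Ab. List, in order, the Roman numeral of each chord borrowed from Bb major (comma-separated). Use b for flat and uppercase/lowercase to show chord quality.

The diatonic triads in Bb minor (with V from harmonic minor) are Bbm, Cdim, Db, Ebm, F, Gb, Ab. Bb–Db–F–Ab = Bbm7 and F–A–C = F are both diatonic. Bb–D–F doesn't fit — on degree 1 Bb minor would have Bbm (i). Bb is the degree-1 chord of Bb major, so it is the borrowed I. But Eb–G–Bb–D is foreign: the diatonic iv on degree 4 is Ebm, whereas Ebmaj7 comes from Bb major. It is labeled IVmaj7.

I, IVmaj7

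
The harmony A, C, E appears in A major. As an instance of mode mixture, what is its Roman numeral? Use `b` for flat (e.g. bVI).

i

A is scale degree 1 in A major. Diatonically A major has A (I) on that degree; A–C–E is instead the minor chord native to A minor, so it takes the label i.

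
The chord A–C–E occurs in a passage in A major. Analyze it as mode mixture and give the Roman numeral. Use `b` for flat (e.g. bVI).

i

The root A is the diatonic 1st degree of A major; the borrowing shows in the chord quality. Diatonically A major has A (I) on that degree; A–C–E is instead the minor chord native to A minor, so it takes the label i.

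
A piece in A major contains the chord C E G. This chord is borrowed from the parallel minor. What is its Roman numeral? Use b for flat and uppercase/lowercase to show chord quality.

bIII

The root C is the lowered 3rd scale degree — diatonically A major has C# there. C–E–G is a major chord — the form found in A minor, not the diatonic iii (C#m). Borrowed into A major it is written bIII.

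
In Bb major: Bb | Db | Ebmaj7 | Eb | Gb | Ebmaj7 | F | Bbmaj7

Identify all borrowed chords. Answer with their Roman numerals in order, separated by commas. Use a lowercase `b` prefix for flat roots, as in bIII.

Bb major has the diatonic set Bb, Cm, Dm, Eb, F, Gm, Adim. Bb, Ebmaj7, Eb, F and Bbmaj7 all belong to that set. Db (Db–F–Ab) is not: scale degree 3 in Bb major carries Dm (iii). In Bb minor the chord on that degree is Db, so here it functions as bIII, borrowed from the parallel minor. Gb (Gb–Bb–Db) is not: scale degree 6 in Bb major carries Gm (vi). In Bb minor the chord on that degree is Gb, so here it functions as bVI, borrowed from the parallel minor.

bIII, bVI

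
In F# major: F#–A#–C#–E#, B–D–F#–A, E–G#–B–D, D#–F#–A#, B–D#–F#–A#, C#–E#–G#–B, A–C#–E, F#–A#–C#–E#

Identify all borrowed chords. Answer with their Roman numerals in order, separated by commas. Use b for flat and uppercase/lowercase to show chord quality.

iv7, bVII7, bIII

F# major has the diatonic set F#, G#m, A#m, B, C#, D#m, E#dim. F#–A#–C#–E# = F#maj7, D#–F#–A# = D#m, B–D#–F#–A# = Bmaj7 and C#–E#–G#–B = C#7 all belong to that set. B–D–F#–A is not: scale degree 4 in F# major carries B (IV). In F# minor the chord on that degree is Bm7, so here it functions as iv7, borrowed from the parallel minor. But E–G#–B–D is foreign: the diatonic vii° on degree 7 is E#dim, whereas E7 comes from F# minor. It is labeled bVII7. But A–C#–E is foreign: the diatonic iii on degree 3 is A#m, whereas A comes from F# minor. It is labeled bIII.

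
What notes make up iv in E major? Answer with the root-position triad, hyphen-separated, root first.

The root, A, is scale degree 4 — the same note in E major and E minor; only the chord quality changes. In E minor the chord on A is A–C–E.

A-C-E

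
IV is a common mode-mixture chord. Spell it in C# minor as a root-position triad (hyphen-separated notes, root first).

IV is built on scale degree 4, which is F# in both C# minor and its parallel. In C# major the chord on F# is F#–A#–C#.

F#-A#-C#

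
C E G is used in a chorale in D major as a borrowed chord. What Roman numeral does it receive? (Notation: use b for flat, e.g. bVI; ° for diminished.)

The root C is the lowered 7th scale degree — diatonically D major has C# there. The diatonic chord on degree 7 would be C#dim (vii°), but C–E–G is the major chord from D minor. As a borrowed chord it is labeled bVII.

bVII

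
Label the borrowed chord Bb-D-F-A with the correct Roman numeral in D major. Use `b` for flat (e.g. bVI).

bVImaj7

Bb is the lowered form of scale degree 6 in D major (the diatonic degree 6 is B). Bb–D–F–A is a major-seventh chord — the form found in D minor, not the diatonic vi (Bm). Borrowed into D major it is written bVImaj7.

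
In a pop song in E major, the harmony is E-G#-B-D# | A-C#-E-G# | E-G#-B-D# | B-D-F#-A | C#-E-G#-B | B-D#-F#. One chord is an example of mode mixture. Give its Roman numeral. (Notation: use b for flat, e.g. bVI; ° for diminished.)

v7

The diatonic triads in E major are E, F#m, G#m, A, B, C#m, D#dim. E–G#–B–D# = Emaj7, A–C#–E–G# = Amaj7, C#–E–G#–B = C#m7 and B–D#–F# = B all belong to that set. But B–D–F#–A is foreign: the diatonic V on degree 5 is B, whereas Bm7 comes from E minor. It is labeled v7.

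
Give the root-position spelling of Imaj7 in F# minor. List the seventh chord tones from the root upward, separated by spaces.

The root, F#, is scale degree 1 — the same note in F# minor and F# major; only the chord quality changes. Stacking thirds in F# major on F# gives F#–A#–C#–E#.

F# A# C# E#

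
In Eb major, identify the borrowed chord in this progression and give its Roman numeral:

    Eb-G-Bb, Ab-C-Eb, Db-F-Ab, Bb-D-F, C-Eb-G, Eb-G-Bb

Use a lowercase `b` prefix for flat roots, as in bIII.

In Eb major the diatonic chords are Eb, Fm, Gm, Ab, Bb, Cm, Ddim. Eb–G–Bb = Eb, Ab–C–Eb = Ab, Bb–D–F = Bb and C–Eb–G = Cm are all diatonic. But Db–F–Ab is foreign: the diatonic vii° on degree 7 is Ddim, whereas Db comes from Eb minor. It is labeled bVII.

bVII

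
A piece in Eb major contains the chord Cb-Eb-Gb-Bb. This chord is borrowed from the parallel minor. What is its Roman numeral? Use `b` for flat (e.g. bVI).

Cb is the lowered form of scale degree 6 in Eb major (the diatonic degree 6 is C). The diatonic chord on degree 6 would be Cm (vi), but Cb–Eb–Gb–Bb is the major-seventh chord from Eb minor. As a borrowed chord it is labeled bVImaj7.

bVImaj7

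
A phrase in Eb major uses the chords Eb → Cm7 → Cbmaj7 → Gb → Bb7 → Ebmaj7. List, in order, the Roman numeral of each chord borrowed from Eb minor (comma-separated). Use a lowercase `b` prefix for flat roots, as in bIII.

Eb major has the diatonic set Eb, Fm, Gm, Ab, Bb, Cm, Ddim. Of the given chords, Eb, Cm7, Bb7 and Ebmaj7 are diatonic. Cbmaj7 (Cb–Eb–Gb–Bb) doesn't fit — on degree 6 Eb major would have Cm (vi). Cbmaj7 is the degree-6 chord of Eb minor, so it is the borrowed bVImaj7. Gb (Gb–Bb–Db) is not: scale degree 3 in Eb major carries Gm (iii). In Eb minor the chord on that degree is Gb, so here it functions as bIII, borrowed from the parallel minor.

bVImaj7, bIII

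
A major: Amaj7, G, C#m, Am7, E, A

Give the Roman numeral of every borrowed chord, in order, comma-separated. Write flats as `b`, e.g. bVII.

The diatonic triads in A major are A, Bm, C#m, D, E, F#m, G#dim. Amaj7, C#m, E and A all belong to that set. G (G–B–D) doesn't fit — on degree 7 A major would have G#dim (vii°). G is the degree-7 chord of A minor, so it is the borrowed bVII. Am7 (A–C–E–G) doesn't fit — on degree 1 A major would have A (I). Am7 is the degree-1 chord of A minor, so it is the borrowed i7.

bVII, i7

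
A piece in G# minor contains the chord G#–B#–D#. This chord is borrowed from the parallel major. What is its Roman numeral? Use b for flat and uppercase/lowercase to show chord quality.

The root G# is the diatonic 1st degree of G# minor; the borrowing shows in the chord quality. The diatonic chord on degree 1 would be G#m (i), but G#–B#–D# is the major chord from G# major. As a borrowed chord it is labeled I.

I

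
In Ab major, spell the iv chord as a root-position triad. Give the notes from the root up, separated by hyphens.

Db-Fb-Ab

The root, Db, is scale degree 4 — the same note in Ab major and Ab minor; only the chord quality changes. Building the minor chord from the parallel minor on Db: Db–Fb–Ab.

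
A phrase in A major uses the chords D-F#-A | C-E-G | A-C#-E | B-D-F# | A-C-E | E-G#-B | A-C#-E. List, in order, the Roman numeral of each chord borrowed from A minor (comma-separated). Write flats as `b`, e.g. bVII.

bIII, i

A major has the diatonic set A, Bm, C#m, D, E, F#m, G#dim. D–F#–A = D, A–C#–E = A, B–D–F# = Bm and E–G#–B = E are all diatonic. But C–E–G is foreign: the diatonic iii on degree 3 is C#m, whereas C comes from A minor. It is labeled bIII. A–C–E doesn't fit — on degree 1 A major would have A (I). Am is the degree-1 chord of A minor, so it is the borrowed i.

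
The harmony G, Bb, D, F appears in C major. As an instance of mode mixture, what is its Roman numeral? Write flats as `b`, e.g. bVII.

The root G is the diatonic 5th degree of C major; the borrowing shows in the chord quality. The diatonic chord on degree 5 would be G (V), but G–Bb–D–F is the minor-seventh chord from C minor. As a borrowed chord it is labeled v7.

v7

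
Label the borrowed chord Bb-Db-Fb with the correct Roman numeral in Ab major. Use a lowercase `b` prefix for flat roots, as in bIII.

Bb is scale degree 2 in Ab major. The diatonic chord on degree 2 would be Bbm (ii), but Bb–Db–Fb is the diminished chord from Ab minor. As a borrowed chord it is labeled ii°.

ii°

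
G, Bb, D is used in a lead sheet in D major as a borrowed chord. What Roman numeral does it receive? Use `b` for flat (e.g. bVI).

iv

G is scale degree 4 in D major. G–Bb–D is a minor chord — the form found in D minor, not the diatonic IV (G). Borrowed into D major it is written iv.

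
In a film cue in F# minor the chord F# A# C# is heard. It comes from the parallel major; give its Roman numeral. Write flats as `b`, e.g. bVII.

F# is scale degree 1 in F# minor. Diatonically F# minor has F#m (i) on that degree; F#–A#–C# is instead the major chord native to F# major, so it takes the label I.

I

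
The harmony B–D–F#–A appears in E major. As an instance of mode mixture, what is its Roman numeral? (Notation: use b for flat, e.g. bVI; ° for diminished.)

B is scale degree 5 in E major. The diatonic chord on degree 5 would be B (V), but B–D–F#–A is the minor-seventh chord from E minor. As a borrowed chord it is labeled v7.

v7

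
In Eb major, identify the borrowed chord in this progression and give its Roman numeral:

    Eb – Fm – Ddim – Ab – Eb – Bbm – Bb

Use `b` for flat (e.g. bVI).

In Eb major the diatonic chords are Eb, Fm, Gm, Ab, Bb, Cm, Ddim. Eb, Fm, Ddim, Ab and Bb all belong to that set. Bbm (Bb–Db–F) is not: scale degree 5 in Eb major carries Bb (V). In Eb minor the chord on that degree is Bbm, so here it functions as v, borrowed from the parallel minor.

v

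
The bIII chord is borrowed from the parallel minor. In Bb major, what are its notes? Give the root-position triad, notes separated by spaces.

Db F Ab

The root of bIII is the lowered 3rd degree: D becomes Db. Building the major chord from the parallel minor on Db: Db–F–Ab.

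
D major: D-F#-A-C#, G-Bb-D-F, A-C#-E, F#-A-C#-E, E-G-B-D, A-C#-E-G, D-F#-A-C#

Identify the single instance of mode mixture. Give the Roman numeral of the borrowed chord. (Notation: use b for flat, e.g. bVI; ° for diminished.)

iv7

In D major the diatonic chords are D, Em, F#m, G, A, Bm, C#dim. D–F#–A–C# = Dmaj7, A–C#–E = A, F#–A–C#–E = F#m7, E–G–B–D = Em7 and A–C#–E–G = A7 are all diatonic. G–Bb–D–F is not: scale degree 4 in D major carries G (IV). In D minor the chord on that degree is Gm7, so here it functions as iv7, borrowed from the parallel minor.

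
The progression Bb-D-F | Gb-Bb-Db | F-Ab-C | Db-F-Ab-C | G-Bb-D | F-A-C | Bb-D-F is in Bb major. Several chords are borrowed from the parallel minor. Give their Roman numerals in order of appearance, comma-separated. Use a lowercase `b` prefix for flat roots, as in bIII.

The diatonic triads in Bb major are Bb, Cm, Dm, Eb, F, Gm, Adim. Of the given chords, Bb–D–F = Bb, G–Bb–D = Gm and F–A–C = F are diatonic. Gb–Bb–Db is not: scale degree 6 in Bb major carries Gm (vi). In Bb minor the chord on that degree is Gb, so here it functions as bVI, borrowed from the parallel minor. F–Ab–C doesn't fit — on degree 5 Bb major would have F (V). Fm is the degree-5 chord of Bb minor, so it is the borrowed v. But Db–F–Ab–C is foreign: the diatonic iii on degree 3 is Dm, whereas Dbmaj7 comes from Bb minor. It is labeled bIIImaj7.

bVI, v, bIIImaj7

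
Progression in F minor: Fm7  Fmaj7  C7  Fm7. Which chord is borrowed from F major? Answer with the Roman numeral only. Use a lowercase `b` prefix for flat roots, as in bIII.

Imaj7

F minor has the diatonic set Fm, Gdim, Ab, Bbm, C, Db, Eb (with V from harmonic minor). Of the given chords, Fm7 and C7 are diatonic. But Fmaj7 (F–A–C–E) is foreign: the diatonic i on degree 1 is Fm, whereas Fmaj7 comes from F major. It is labeled Imaj7.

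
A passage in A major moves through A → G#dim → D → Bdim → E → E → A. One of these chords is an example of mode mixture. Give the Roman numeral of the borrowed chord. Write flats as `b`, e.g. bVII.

ii°

A major has the diatonic set A, Bm, C#m, D, E, F#m, G#dim. A, G#dim, D and E all belong to that set. But Bdim (B–D–F) is foreign: the diatonic ii on degree 2 is Bm, whereas Bdim comes from A minor. It is labeled ii°.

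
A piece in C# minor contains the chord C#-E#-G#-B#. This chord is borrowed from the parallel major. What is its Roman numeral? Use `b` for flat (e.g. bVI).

Imaj7

C# is scale degree 1 in C# minor. The diatonic chord on degree 1 would be C#m (i), but C#–E#–G#–B# is the major-seventh chord from C# major. As a borrowed chord it is labeled Imaj7.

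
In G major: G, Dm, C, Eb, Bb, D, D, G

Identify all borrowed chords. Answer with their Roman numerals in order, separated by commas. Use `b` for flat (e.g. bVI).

v, bVI, bIII

G major has the diatonic set G, Am, Bm, C, D, Em, F#dim. G, C and D all belong to that set. Dm (D–F–A) doesn't fit — on degree 5 G major would have D (V). Dm is the degree-5 chord of G minor, so it is the borrowed v. But Eb (Eb–G–Bb) is foreign: the diatonic vi on degree 6 is Em, whereas Eb comes from G minor. It is labeled bVI. But Bb (Bb–D–F) is foreign: the diatonic iii on degree 3 is Bm, whereas Bb comes from G minor. It is labeled bIII.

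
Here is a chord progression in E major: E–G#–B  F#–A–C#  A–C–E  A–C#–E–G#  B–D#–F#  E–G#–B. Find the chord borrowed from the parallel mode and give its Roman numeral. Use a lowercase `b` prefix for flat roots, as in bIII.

E major has the diatonic set E, F#m, G#m, A, B, C#m, D#dim. E–G#–B = E, F#–A–C# = F#m, A–C#–E–G# = Amaj7 and B–D#–F# = B are all diatonic. A–C–E doesn't fit — on degree 4 E major would have A (IV). Am is the degree-4 chord of E minor, so it is the borrowed iv.

iv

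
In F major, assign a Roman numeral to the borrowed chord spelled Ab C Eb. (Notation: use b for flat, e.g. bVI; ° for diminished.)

Ab is the lowered form of scale degree 3 in F major (the diatonic degree 3 is A). Diatonically F major has Am (iii) on that degree; Ab–C–Eb is instead the major chord native to F minor, so it takes the label bIII.

bIII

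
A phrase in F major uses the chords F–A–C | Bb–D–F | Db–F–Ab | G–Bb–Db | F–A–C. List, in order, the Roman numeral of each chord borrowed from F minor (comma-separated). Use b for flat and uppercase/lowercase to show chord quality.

bVI, ii°

In F major the diatonic chords are F, Gm, Am, Bb, C, Dm, Edim. F–A–C = F and Bb–D–F = Bb both belong to that set. But Db–F–Ab is foreign: the diatonic vi on degree 6 is Dm, whereas Db comes from F minor. It is labeled bVI. G–Bb–Db is not: scale degree 2 in F major carries Gm (ii). In F minor the chord on that degree is Gdim, so here it functions as ii°, borrowed from the parallel minor.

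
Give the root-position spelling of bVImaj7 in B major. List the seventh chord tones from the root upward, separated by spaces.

The root of bVImaj7 is the lowered 6th degree: G# becomes G. In B minor the chord on G is G–B–D–F#.

G B D F#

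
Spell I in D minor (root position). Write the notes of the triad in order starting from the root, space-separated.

D F# A

The root, D, is scale degree 1 — the same note in D minor and D major; only the chord quality changes. Building the major chord from the parallel major on D: D–F#–A.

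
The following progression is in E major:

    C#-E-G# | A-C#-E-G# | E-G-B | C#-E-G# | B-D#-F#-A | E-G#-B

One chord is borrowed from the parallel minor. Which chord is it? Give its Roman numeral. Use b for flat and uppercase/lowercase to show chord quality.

i

In E major the diatonic chords are E, F#m, G#m, A, B, C#m, D#dim. C#–E–G# = C#m, A–C#–E–G# = Amaj7, B–D#–F#–A = B7 and E–G#–B = E are all diatonic. E–G–B doesn't fit — on degree 1 E major would have E (I). Em is the degree-1 chord of E minor, so it is the borrowed i.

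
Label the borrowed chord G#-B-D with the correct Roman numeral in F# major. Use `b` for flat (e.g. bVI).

The root G# is the diatonic 2nd degree of F# major; the borrowing shows in the chord quality. The diatonic chord on degree 2 would be G#m (ii), but G#–B–D is the diminished chord from F# minor. As a borrowed chord it is labeled ii°.

ii°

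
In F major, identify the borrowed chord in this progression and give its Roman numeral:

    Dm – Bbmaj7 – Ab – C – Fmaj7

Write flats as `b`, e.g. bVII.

bIII

F major has the diatonic set F, Gm, Am, Bb, C, Dm, Edim. Of the given chords, Dm, Bbmaj7, C and Fmaj7 are diatonic. But Ab (Ab–C–Eb) is foreign: the diatonic iii on degree 3 is Am, whereas Ab comes from F minor. It is labeled bIII.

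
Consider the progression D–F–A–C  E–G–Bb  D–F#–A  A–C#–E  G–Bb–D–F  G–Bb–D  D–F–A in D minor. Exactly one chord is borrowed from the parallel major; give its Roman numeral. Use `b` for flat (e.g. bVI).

D minor has the diatonic set Dm, Edim, F, Gm, A, Bb, C (with V from harmonic minor). D–F–A–C = Dm7, E–G–Bb = Edim, A–C#–E = A, G–Bb–D–F = Gm7, G–Bb–D = Gm and D–F–A = Dm are all diatonic. D–F#–A doesn't fit — on degree 1 D minor would have Dm (i). D is the degree-1 chord of D major, so it is the borrowed I.

I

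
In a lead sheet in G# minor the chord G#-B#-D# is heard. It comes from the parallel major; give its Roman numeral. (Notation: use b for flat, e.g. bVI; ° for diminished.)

I

The root G# is the diatonic 1st degree of G# minor; the borrowing shows in the chord quality. G#–B#–D# is a major chord — the form found in G# major, not the diatonic i (G#m). Borrowed into G# minor it is written I.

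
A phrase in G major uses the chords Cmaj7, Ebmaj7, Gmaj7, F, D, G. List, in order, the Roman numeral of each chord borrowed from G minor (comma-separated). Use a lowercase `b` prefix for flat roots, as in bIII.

bVImaj7, bVII

In G major the diatonic chords are G, Am, Bm, C, D, Em, F#dim. Cmaj7, Gmaj7, D and G all belong to that set. Ebmaj7 (Eb–G–Bb–D) doesn't fit — on degree 6 G major would have Em (vi). Ebmaj7 is the degree-6 chord of G minor, so it is the borrowed bVImaj7. F (F–A–C) doesn't fit — on degree 7 G major would have F#dim (vii°). F is the degree-7 chord of G minor, so it is the borrowed bVII.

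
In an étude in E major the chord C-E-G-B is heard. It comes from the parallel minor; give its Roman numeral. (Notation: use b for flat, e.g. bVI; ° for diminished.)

bVImaj7

In E major scale degree 6 is C#; C is its lowered form, from E minor. Diatonically E major has C#m (vi) on that degree; C–E–G–B is instead the major-seventh chord native to E minor, so it takes the label bVImaj7.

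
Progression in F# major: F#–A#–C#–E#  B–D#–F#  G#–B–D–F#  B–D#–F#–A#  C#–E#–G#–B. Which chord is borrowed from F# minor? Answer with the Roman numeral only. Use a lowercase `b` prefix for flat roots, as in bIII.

iiø7

The diatonic triads in F# major are F#, G#m, A#m, B, C#, D#m, E#dim. F#–A#–C#–E# = F#maj7, B–D#–F# = B, B–D#–F#–A# = Bmaj7 and C#–E#–G#–B = C#7 are all diatonic. But G#–B–D–F# is foreign: the diatonic ii on degree 2 is G#m, whereas G#m7b5 comes from F# minor. It is labeled iiø7.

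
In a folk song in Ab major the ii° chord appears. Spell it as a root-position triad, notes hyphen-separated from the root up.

The root, Bb, is scale degree 2 — the same note in Ab major and Ab minor; only the chord quality changes. Building the diminished chord from the parallel minor on Bb: Bb–Db–Fb.

Bb-Db-Fb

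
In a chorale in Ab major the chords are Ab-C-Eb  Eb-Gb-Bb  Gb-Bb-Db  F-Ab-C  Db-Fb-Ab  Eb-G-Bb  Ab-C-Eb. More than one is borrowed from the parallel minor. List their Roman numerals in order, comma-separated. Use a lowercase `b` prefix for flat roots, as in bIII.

v, bVII, iv

The diatonic triads in Ab major are Ab, Bbm, Cm, Db, Eb, Fm, Gdim. Ab–C–Eb = Ab, F–Ab–C = Fm and Eb–G–Bb = Eb are all diatonic. Eb–Gb–Bb is not: scale degree 5 in Ab major carries Eb (V). In Ab minor the chord on that degree is Ebm, so here it functions as v, borrowed from the parallel minor. But Gb–Bb–Db is foreign: the diatonic vii° on degree 7 is Gdim, whereas Gb comes from Ab minor. It is labeled bVII. Db–Fb–Ab is not: scale degree 4 in Ab major carries Db (IV). In Ab minor the chord on that degree is Dbm, so here it functions as iv, borrowed from the parallel minor.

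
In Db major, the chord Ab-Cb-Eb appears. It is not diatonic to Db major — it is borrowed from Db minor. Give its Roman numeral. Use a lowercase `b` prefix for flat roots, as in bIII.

Ab is scale degree 5 in Db major. Diatonically Db major has Ab (V) on that degree; Ab–Cb–Eb is instead the minor chord native to Db minor, so it takes the label v.

v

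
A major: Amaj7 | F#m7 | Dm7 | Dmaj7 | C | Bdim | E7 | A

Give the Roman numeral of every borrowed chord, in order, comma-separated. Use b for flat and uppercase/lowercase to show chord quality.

iv7, bIII, ii°

A major has the diatonic set A, Bm, C#m, D, E, F#m, G#dim. Amaj7, F#m7, Dmaj7, E7 and A all belong to that set. Dm7 (D–F–A–C) doesn't fit — on degree 4 A major would have D (IV). Dm7 is the degree-4 chord of A minor, so it is the borrowed iv7. C (C–E–G) is not: scale degree 3 in A major carries C#m (iii). In A minor the chord on that degree is C, so here it functions as bIII, borrowed from the parallel minor. Bdim (B–D–F) doesn't fit — on degree 2 A major would have Bm (ii). Bdim is the degree-2 chord of A minor, so it is the borrowed ii°.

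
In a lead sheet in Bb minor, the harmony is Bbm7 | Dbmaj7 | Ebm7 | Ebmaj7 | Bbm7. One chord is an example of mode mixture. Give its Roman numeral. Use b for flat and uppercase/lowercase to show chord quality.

Bb minor has the diatonic set Bbm, Cdim, Db, Ebm, F, Gb, Ab (with V from harmonic minor). Of the given chords, Bbm7, Dbmaj7 and Ebm7 are diatonic. Ebmaj7 (Eb–G–Bb–D) is not: scale degree 4 in Bb minor carries Ebm (iv). In Bb major the chord on that degree is Ebmaj7, so here it functions as IVmaj7, borrowed from the parallel major.

IVmaj7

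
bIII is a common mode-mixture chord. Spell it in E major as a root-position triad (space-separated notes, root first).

bIII is built on the lowered scale degree 3. In E major degree 3 is G#; lowered it becomes G. Stacking thirds in E minor on G gives G–B–D.

G B D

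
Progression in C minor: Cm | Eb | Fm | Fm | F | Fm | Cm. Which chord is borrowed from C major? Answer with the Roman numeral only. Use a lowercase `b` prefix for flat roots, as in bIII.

C minor has the diatonic set Cm, Ddim, Eb, Fm, G, Ab, Bb (with V from harmonic minor). Cm, Eb and Fm all belong to that set. F (F–A–C) doesn't fit — on degree 4 C minor would have Fm (iv). F is the degree-4 chord of C major, so it is the borrowed IV.

IV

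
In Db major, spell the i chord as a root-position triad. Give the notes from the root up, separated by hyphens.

The root, Db, is scale degree 1 — the same note in Db major and Db minor; only the chord quality changes. Stacking thirds in Db minor on Db gives Db–Fb–Ab.

Db-Fb-Ab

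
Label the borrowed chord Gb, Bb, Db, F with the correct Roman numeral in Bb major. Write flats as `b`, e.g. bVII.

bVImaj7

In Bb major scale degree 6 is G; Gb is its lowered form, from Bb minor. Gb–Bb–Db–F is a major-seventh chord — the form found in Bb minor, not the diatonic vi (Gm). Borrowed into Bb major it is written bVImaj7.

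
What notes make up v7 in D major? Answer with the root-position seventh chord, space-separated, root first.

v7 is built on scale degree 5, which is A in both D major and its parallel. In D minor the chord on A is A–C–E–G.

A C E G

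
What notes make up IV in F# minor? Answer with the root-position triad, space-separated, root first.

The root, B, is scale degree 4 — the same note in F# minor and F# major; only the chord quality changes. Building the major chord from the parallel major on B: B–D#–F#.

B D# F#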